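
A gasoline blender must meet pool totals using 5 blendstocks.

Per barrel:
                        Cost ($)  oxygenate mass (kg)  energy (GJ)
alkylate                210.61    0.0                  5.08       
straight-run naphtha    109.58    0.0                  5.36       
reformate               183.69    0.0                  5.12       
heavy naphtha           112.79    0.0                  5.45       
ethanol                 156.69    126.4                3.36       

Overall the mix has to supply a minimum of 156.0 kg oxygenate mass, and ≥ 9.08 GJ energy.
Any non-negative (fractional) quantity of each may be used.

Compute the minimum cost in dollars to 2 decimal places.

Treat it as an LP. Let x1 = barrels of alkylate, x2 = barrels of straight-run naphtha, x3 = barrels of reformate, x4 = barrels of heavy naphtha, x5 = barrels of ethanol.
Minimize 210.61x1 + 109.58x2 + 183.69x3 + 112.79x4 + 156.69x5 s.t.:
  126.4x5 ≥ 156   (oxygenate mass)
  5.08x1 + 5.36x2 + 5.12x3 + 5.45x4 + 3.36x5 ≥ 9.08   (energy)
  x1, x2, x3, x4, x5 ≥ 0.
The minimum-cost mix takes nothing from alkylate, reformate, heavy naphtha — only straight-run naphtha, ethanol. Binding constraints: oxygenate mass and energy.
Solving gives x2 = 0.92037, x5 = 1.2342.
Cost = 109.58·0.92037 + 156.69·1.2342 = 294.2409.

$294.24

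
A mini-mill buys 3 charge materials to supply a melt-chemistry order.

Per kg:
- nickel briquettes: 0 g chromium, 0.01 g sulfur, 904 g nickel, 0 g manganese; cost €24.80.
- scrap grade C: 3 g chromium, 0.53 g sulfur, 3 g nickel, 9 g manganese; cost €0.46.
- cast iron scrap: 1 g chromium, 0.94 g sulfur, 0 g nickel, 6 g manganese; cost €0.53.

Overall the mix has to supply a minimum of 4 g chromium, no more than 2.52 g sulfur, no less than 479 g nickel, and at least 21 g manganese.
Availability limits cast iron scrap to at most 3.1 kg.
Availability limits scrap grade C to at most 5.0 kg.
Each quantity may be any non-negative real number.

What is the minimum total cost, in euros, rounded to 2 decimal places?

€14.02

Let x1 = kg of nickel briquettes, x2 = kg of scrap grade C, x3 = kg of cast iron scrap.
Minimise 24.8x1 + 0.46x2 + 0.53x3 with:
  3x2 + 1x3 ≥ 4   (chromium)
  0.01x1 + 0.53x2 + 0.94x3 ≤ 2.52   (sulfur)
  904x1 + 3x2 ≥ 479   (nickel)
  9x2 + 6x3 ≥ 21   (manganese)
  x3 ≤ 3.1
  x2 ≤ 5
  x1, x2, x3 ≥ 0.
The cheapest feasible vertex uses only nickel briquettes, scrap grade C; cast iron scrap is not used. The nickel and manganese requirements are met with equality.
That vertex is x1 = 0.5221, x2 = 2.333.
Total cost: 24.8·0.5221 + 0.46·2.333 = 14.0213.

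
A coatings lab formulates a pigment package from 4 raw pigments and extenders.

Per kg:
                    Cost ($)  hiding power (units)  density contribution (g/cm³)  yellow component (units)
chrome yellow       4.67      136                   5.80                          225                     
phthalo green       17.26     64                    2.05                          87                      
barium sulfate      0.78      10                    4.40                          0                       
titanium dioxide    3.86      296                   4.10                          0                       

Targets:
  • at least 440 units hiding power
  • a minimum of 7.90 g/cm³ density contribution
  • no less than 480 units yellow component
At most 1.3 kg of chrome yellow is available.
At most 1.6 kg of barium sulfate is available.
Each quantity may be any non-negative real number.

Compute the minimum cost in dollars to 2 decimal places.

Set it up as a linear program. Let x1 = kg of chrome yellow, x2 = kg of phthalo green, x3 = kg of barium sulfate, x4 = kg of titanium dioxide.
Minimize 4.67x1 + 17.26x2 + 0.78x3 + 3.86x4 subject to:
  136x1 + 64x2 + 10x3 + 296x4 ≥ 440   (hiding power)
  5.8x1 + 2.05x2 + 4.4x3 + 4.1x4 ≥ 7.9   (density contribution)
  225x1 + 87x2 ≥ 480   (yellow component)
  x1 ≤ 1.3
  x3 ≤ 1.6
  x1, x2, x3, x4 ≥ 0.
At the optimum only chrome yellow, phthalo green, titanium dioxide are positive (barium sulfate = 0). There the hiding power, yellow component, the chrome yellow cap constraints are tight.
Solving gives x1 = 1.3, x2 = 2.155, x4 = 0.4232.
Cost = 4.67·1.3 + 17.26·2.155 + 3.86·0.4232 = 44.8999.

$44.90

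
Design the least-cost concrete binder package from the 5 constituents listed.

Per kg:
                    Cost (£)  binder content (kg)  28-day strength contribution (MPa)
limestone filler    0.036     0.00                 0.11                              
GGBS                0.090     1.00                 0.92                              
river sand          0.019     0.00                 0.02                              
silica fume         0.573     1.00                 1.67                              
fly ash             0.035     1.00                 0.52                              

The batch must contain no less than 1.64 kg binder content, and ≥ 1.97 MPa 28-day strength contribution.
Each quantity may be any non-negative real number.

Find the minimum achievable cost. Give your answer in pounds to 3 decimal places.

£0.133

Let x1 = kg of limestone filler, x2 = kg of GGBS, x3 = kg of river sand, x4 = kg of silica fume, x5 = kg of fly ash.
Minimise 0.036x1 + 0.09x2 + 0.019x3 + 0.573x4 + 0.035x5 subject to:
  1x2 + 1x4 + 1x5 ≥ 1.64   (binder content)
  0.11x1 + 0.92x2 + 0.02x3 + 1.67x4 + 0.52x5 ≥ 1.97   (28-day strength contribution)
  x1, x2, x3, x4, x5 ≥ 0.
At the optimum only fly ash is positive (limestone filler, GGBS, river sand, silica fume = 0). Binding constraint: 28-day strength contribution.
Solving gives x5 = 3.788.
Total cost: 0.035·3.788 = 0.13258.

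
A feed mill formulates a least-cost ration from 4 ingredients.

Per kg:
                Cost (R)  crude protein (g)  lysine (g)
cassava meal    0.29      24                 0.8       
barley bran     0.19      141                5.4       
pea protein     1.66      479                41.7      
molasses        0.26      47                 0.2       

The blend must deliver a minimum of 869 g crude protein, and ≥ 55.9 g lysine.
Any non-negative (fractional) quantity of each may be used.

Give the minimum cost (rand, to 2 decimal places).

Set it up as a linear program. Let x1 = kg of cassava meal, x2 = kg of barley bran, x3 = kg of pea protein, x4 = kg of molasses.
min 0.29x1 + 0.19x2 + 1.66x3 + 0.26x4 with:
  24x1 + 141x2 + 479x3 + 47x4 ≥ 869   (crude protein)
  0.8x1 + 5.4x2 + 41.7x3 + 0.2x4 ≥ 55.9   (lysine)
  x1, x2, x3, x4 ≥ 0.
The cheapest feasible vertex uses only barley bran; cassava meal, pea protein, molasses are not used. There the lysine constraint is tight.
So barley bran = 10.35 kg.
Cost = 0.19·10.35 = 1.9665.

R1.97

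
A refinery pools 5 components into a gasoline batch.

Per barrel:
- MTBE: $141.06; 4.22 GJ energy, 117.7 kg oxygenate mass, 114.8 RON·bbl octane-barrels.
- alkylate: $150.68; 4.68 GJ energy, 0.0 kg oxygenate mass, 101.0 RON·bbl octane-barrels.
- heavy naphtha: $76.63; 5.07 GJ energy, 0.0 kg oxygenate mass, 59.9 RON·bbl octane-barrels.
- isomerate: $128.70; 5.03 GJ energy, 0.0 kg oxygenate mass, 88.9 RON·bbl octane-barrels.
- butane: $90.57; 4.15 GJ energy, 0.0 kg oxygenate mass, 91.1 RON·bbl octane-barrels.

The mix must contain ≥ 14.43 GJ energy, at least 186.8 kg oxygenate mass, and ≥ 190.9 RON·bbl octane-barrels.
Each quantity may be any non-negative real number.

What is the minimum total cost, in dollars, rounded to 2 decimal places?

Treat it as an LP. Let x1 = barrels of MTBE, x2 = barrels of alkylate, x3 = barrels of heavy naphtha, x4 = barrels of isomerate, x5 = barrels of butane.
min 141.06x1 + 150.68x2 + 76.63x3 + 128.7x4 + 90.57x5 with:
  4.22x1 + 4.68x2 + 5.07x3 + 5.03x4 + 4.15x5 ≥ 14.43   (energy)
  117.7x1 ≥ 186.8   (oxygenate mass)
  114.8x1 + 101x2 + 59.9x3 + 88.9x4 + 91.1x5 ≥ 190.9   (octane-barrels)
  x1, x2, x3, x4, x5 ≥ 0.
The minimum-cost mix takes nothing from alkylate, isomerate, butane — only MTBE, heavy naphtha. Binding constraints: energy and oxygenate mass.
That vertex is x1 = 1.58709, x3 = 1.52515.
Objective = 141.06·1.58709 + 76.63·1.52515 = 340.7472.

$340.75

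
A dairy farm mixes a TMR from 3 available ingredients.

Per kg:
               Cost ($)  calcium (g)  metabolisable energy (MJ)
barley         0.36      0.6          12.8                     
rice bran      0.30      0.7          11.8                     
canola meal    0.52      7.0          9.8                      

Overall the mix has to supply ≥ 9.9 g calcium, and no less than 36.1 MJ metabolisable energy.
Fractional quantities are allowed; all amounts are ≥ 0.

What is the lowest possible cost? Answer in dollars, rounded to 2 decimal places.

Let x1 = kg of barley, x2 = kg of rice bran, x3 = kg of canola meal.
Minimise 0.36x1 + 0.3x2 + 0.52x3 subject to:
  0.6x1 + 0.7x2 + 7x3 ≥ 9.9   (calcium)
  12.8x1 + 11.8x2 + 9.8x3 ≥ 36.1   (metabolisable energy)
  x1, x2, x3 ≥ 0.
The cheapest feasible vertex uses only rice bran, canola meal; barley is not used. The calcium and metabolisable energy requirements are met with equality.
That vertex is x2 = 2.055, x3 = 1.209.
Objective = 0.3·2.055 + 0.52·1.209 = 1.2452.

$1.25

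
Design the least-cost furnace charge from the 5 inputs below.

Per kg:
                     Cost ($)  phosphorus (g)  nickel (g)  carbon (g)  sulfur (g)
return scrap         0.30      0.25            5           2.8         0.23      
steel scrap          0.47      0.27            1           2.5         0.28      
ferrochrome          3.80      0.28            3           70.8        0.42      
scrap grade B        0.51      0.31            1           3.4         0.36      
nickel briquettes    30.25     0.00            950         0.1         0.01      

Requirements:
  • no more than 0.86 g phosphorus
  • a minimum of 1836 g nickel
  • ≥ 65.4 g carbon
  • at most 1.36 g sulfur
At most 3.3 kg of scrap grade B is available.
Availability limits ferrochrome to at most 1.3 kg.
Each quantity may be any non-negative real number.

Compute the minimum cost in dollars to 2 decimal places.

$61.86

Set it up as a linear program. Let x1 = kg of return scrap, x2 = kg of steel scrap, x3 = kg of ferrochrome, x4 = kg of scrap grade B, x5 = kg of nickel briquettes.
Minimize 0.3x1 + 0.47x2 + 3.8x3 + 0.51x4 + 30.25x5 with:
  0.25x1 + 0.27x2 + 0.28x3 + 0.31x4 ≤ 0.86   (phosphorus)
  5x1 + 1x2 + 3x3 + 1x4 + 950x5 ≥ 1836   (nickel)
  2.8x1 + 2.5x2 + 70.8x3 + 3.4x4 + 0.1x5 ≥ 65.4   (carbon)
  0.23x1 + 0.28x2 + 0.42x3 + 0.36x4 + 0.01x5 ≤ 1.36   (sulfur)
  x4 ≤ 3.3
  x3 ≤ 1.3
  x1, x2, x3, x4, x5 ≥ 0.
The cheapest feasible vertex uses only return scrap, ferrochrome, nickel briquettes; steel scrap, scrap grade B are not used. There the phosphorus, nickel, carbon constraints are tight.
Optimal quantities: return scrap = 2.5201 kg, ferrochrome = 0.82136 kg, nickel briquettes = 1.9168 kg.
Objective = 0.3·2.5201 + 3.8·0.82136 + 30.25·1.9168 = 61.8604.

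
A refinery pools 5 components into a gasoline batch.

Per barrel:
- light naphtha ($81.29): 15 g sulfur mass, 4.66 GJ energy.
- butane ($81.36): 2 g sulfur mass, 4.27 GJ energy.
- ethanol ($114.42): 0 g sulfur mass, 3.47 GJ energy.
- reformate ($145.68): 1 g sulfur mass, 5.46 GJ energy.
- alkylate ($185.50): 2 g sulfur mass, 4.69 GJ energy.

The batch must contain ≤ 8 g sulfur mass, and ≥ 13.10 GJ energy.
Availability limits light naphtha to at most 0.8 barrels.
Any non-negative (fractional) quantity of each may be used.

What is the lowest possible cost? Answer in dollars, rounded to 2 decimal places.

$248.51

Let x1 = barrels of light naphtha, x2 = barrels of butane, x3 = barrels of ethanol, x4 = barrels of reformate, x5 = barrels of alkylate.
min 81.29x1 + 81.36x2 + 114.42x3 + 145.68x4 + 185.5x5 with:
  15x1 + 2x2 + 1x4 + 2x5 ≤ 8   (sulfur mass)
  4.66x1 + 4.27x2 + 3.47x3 + 5.46x4 + 4.69x5 ≥ 13.1   (energy)
  x1 ≤ 0.8
  x1, x2, x3, x4, x5 ≥ 0.
The optimal basis is {light naphtha, butane}; ethanol, reformate, alkylate drop out. The sulfur mass and energy requirements are met with equality.
That vertex is x1 = 0.145441, x2 = 2.90919.
Hence cost = 81.29·0.145441 + 81.36·2.90919 = $248.5146.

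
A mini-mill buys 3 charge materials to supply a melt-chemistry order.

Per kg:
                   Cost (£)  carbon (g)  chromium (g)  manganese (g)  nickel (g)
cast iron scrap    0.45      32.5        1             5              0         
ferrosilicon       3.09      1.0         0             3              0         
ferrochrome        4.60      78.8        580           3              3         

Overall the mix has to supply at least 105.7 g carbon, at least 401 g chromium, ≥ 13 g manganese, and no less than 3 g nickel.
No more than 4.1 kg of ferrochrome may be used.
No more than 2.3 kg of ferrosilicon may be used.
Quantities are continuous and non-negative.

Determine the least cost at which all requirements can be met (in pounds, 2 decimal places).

£5.50

This is a linear program. Let x1 = kg of cast iron scrap, x2 = kg of ferrosilicon, x3 = kg of ferrochrome.
Minimize 0.45x1 + 3.09x2 + 4.6x3 with:
  32.5x1 + 1x2 + 78.8x3 ≥ 105.7   (carbon)
  1x1 + 580x3 ≥ 401   (chromium)
  5x1 + 3x2 + 3x3 ≥ 13   (manganese)
  3x3 ≥ 3   (nickel)
  x3 ≤ 4.1
  x2 ≤ 2.3
  x1, x2, x3 ≥ 0.
The minimum-cost mix takes nothing from ferrosilicon — only cast iron scrap, ferrochrome. The manganese and nickel requirements are met with equality.
That vertex is x1 = 2, x3 = 1.
Cost = 0.45·2 + 4.6·1 = 5.5000.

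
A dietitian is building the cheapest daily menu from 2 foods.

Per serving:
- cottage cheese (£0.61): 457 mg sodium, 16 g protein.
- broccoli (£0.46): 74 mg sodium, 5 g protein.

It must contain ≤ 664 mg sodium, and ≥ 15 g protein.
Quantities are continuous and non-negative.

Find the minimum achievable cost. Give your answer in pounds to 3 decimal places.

Let x1 = servings of cottage cheese, x2 = servings of broccoli.
min 0.61x1 + 0.46x2 subject to:
  457x1 + 74x2 ≤ 664   (sodium)
  16x1 + 5x2 ≥ 15   (protein)
  x1, x2 ≥ 0.
At the optimum only cottage cheese is positive (broccoli = 0). The protein requirement is met with equality.
That vertex is x1 = 0.9375.
Hence cost = 0.61·0.9375 = £0.57188.

£0.572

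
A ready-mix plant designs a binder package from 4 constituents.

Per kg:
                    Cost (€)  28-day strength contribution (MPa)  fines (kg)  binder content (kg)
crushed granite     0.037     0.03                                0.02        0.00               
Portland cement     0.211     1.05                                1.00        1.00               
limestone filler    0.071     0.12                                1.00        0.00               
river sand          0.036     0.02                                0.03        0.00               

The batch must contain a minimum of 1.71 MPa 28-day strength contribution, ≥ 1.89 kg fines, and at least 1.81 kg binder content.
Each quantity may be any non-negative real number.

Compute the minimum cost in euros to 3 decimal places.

Let x1 = kg of crushed granite, x2 = kg of Portland cement, x3 = kg of limestone filler, x4 = kg of river sand.
Minimize 0.037x1 + 0.211x2 + 0.071x3 + 0.036x4 s.t.:
  0.03x1 + 1.05x2 + 0.12x3 + 0.02x4 ≥ 1.71   (28-day strength contribution)
  0.02x1 + 1x2 + 1x3 + 0.03x4 ≥ 1.89   (fines)
  1x2 ≥ 1.81   (binder content)
  x1, x2, x3, x4 ≥ 0.
The cheapest feasible vertex uses only Portland cement, limestone filler; crushed granite, river sand are not used. The fines and binder content requirements are met with equality.
Optimal quantities: Portland cement = 1.81 kg, limestone filler = 0.08 kg.
Hence cost = 0.211·1.81 + 0.071·0.08 = €0.38759.

€0.388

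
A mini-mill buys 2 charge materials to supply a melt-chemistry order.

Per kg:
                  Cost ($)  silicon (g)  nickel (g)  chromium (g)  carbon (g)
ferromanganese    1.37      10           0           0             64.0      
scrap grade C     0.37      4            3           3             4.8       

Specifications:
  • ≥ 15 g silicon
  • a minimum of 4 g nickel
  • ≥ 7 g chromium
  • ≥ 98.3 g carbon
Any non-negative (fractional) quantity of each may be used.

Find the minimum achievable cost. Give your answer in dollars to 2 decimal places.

$2.73

Set it up as a linear program. Let x1 = kg of ferromanganese, x2 = kg of scrap grade C.
min 1.37x1 + 0.37x2 s.t.:
  10x1 + 4x2 ≥ 15   (silicon)
  3x2 ≥ 4   (nickel)
  3x2 ≥ 7   (chromium)
  64x1 + 4.8x2 ≥ 98.3   (carbon)
  x1, x2 ≥ 0.
Both inputs are positive at the optimum. The chromium and carbon requirements are met with equality.
Solving gives x1 = 1.361, x2 = 2.333.
Objective = 1.37·1.361 + 0.37·2.333 = 2.7278.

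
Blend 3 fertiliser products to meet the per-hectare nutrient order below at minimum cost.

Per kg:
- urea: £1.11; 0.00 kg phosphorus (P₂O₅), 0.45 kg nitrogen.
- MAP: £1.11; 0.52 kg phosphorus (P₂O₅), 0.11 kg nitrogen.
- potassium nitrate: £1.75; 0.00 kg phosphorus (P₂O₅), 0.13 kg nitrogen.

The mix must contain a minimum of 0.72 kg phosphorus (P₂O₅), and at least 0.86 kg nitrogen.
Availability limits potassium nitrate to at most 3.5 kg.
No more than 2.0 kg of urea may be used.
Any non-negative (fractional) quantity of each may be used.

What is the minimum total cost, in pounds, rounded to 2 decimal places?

£3.28

Set it up as a linear program. Let x1 = kg of urea, x2 = kg of MAP, x3 = kg of potassium nitrate.
Minimise 1.11x1 + 1.11x2 + 1.75x3 with:
  0.52x2 ≥ 0.72   (phosphorus (P₂O₅))
  0.45x1 + 0.11x2 + 0.13x3 ≥ 0.86   (nitrogen)
  x3 ≤ 3.5
  x1 ≤ 2
  x1, x2, x3 ≥ 0.
The cheapest feasible vertex uses only urea, MAP; potassium nitrate is not used. There the phosphorus (P₂O₅) and nitrogen constraints are tight.
Optimal quantities: urea = 1.573 kg, MAP = 1.385 kg.
Cost = 1.11·1.573 + 1.11·1.385 = 3.2834.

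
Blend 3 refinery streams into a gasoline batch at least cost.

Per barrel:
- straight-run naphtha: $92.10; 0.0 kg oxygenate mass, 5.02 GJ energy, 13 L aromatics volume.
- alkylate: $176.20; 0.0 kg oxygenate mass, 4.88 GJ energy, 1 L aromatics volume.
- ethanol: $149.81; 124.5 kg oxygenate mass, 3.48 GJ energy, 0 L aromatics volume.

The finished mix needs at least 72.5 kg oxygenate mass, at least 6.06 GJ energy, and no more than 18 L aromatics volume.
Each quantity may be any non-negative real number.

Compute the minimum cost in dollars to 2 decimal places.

$161.24

This is a linear program. Let x1 = barrels of straight-run naphtha, x2 = barrels of alkylate, x3 = barrels of ethanol.
Minimize 92.1x1 + 176.2x2 + 149.81x3 subject to:
  124.5x3 ≥ 72.5   (oxygenate mass)
  5.02x1 + 4.88x2 + 3.48x3 ≥ 6.06   (energy)
  13x1 + 1x2 ≤ 18   (aromatics volume)
  x1, x2, x3 ≥ 0.
The optimal basis is {straight-run naphtha, ethanol}; alkylate drops out. Binding constraints: oxygenate mass and energy.
Solving gives x1 = 0.8035, x3 = 0.5823.
Cost = 92.1·0.8035 + 149.81·0.5823 = 161.2367.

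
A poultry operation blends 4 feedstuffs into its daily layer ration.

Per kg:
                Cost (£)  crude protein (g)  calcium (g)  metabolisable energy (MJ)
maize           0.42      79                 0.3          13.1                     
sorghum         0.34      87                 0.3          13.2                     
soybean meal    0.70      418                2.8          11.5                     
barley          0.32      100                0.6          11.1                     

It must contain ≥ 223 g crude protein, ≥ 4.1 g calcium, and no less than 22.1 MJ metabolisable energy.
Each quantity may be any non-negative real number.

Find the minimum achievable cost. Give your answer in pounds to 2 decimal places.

£1.13

This is a linear program. Let x1 = kg of maize, x2 = kg of sorghum, x3 = kg of soybean meal, x4 = kg of barley.
min 0.42x1 + 0.34x2 + 0.7x3 + 0.32x4 subject to:
  79x1 + 87x2 + 418x3 + 100x4 ≥ 223   (crude protein)
  0.3x1 + 0.3x2 + 2.8x3 + 0.6x4 ≥ 4.1   (calcium)
  13.1x1 + 13.2x2 + 11.5x3 + 11.1x4 ≥ 22.1   (metabolisable energy)
  x1, x2, x3, x4 ≥ 0.
The optimal basis is {soybean meal, barley}; maize, sorghum drop out. There the calcium and metabolisable energy constraints are tight.
Solving gives x3 = 1.334, x4 = 0.6092.
Objective = 0.7·1.334 + 0.32·0.6092 = 1.1287.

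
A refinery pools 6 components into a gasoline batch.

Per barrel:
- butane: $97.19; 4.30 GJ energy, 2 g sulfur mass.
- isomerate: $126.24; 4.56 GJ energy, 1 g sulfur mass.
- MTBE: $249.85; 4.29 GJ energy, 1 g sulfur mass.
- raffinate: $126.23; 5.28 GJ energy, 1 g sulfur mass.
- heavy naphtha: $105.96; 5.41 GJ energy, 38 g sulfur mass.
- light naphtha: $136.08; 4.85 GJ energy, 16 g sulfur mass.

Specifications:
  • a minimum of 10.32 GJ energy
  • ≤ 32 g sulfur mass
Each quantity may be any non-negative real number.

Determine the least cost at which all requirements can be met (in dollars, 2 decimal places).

$220.75

Treat it as an LP. Let x1 = barrels of butane, x2 = barrels of isomerate, x3 = barrels of MTBE, x4 = barrels of raffinate, x5 = barrels of heavy naphtha, x6 = barrels of light naphtha.
Minimize 97.19x1 + 126.24x2 + 249.85x3 + 126.23x4 + 105.96x5 + 136.08x6 subject to:
  4.3x1 + 4.56x2 + 4.29x3 + 5.28x4 + 5.41x5 + 4.85x6 ≥ 10.32   (energy)
  2x1 + 1x2 + 1x3 + 1x4 + 38x5 + 16x6 ≤ 32   (sulfur mass)
  x1, x2, x3, x4, x5, x6 ≥ 0.
At the optimum only butane, heavy naphtha are positive (isomerate, MTBE, raffinate, light naphtha = 0). The energy and sulfur mass requirements are met with equality.
That vertex is x1 = 1.4356, x5 = 0.76655.
Cost = 97.19·1.4356 + 105.96·0.76655 = 220.7496.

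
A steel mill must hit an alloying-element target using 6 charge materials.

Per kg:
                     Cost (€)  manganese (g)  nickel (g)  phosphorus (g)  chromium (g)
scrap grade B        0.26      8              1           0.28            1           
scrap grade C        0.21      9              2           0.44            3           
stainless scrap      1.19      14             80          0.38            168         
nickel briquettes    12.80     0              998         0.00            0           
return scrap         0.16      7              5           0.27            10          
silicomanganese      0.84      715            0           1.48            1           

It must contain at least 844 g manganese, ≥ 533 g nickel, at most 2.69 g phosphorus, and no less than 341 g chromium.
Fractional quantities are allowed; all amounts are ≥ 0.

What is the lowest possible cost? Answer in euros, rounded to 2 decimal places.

€8.13

Let x1 = kg of scrap grade B, x2 = kg of scrap grade C, x3 = kg of stainless scrap, x4 = kg of nickel briquettes, x5 = kg of return scrap, x6 = kg of silicomanganese.
min 0.26x1 + 0.21x2 + 1.19x3 + 12.8x4 + 0.16x5 + 0.84x6 s.t.:
  8x1 + 9x2 + 14x3 + 7x5 + 715x6 ≥ 844   (manganese)
  1x1 + 2x2 + 80x3 + 998x4 + 5x5 ≥ 533   (nickel)
  0.28x1 + 0.44x2 + 0.38x3 + 0.27x5 + 1.48x6 ≤ 2.69   (phosphorus)
  1x1 + 3x2 + 168x3 + 10x5 + 1x6 ≥ 341   (chromium)
  x1, x2, x3, x4, x5, x6 ≥ 0.
The cheapest feasible vertex uses only stainless scrap, nickel briquettes, silicomanganese; scrap grade B, scrap grade C, return scrap are not used. The manganese, nickel, chromium requirements are met with equality.
That vertex is x3 = 2.023, x4 = 0.3719, x6 = 1.141.
Hence cost = 1.19·2.023 + 12.8·0.3719 + 0.84·1.141 = €8.1261.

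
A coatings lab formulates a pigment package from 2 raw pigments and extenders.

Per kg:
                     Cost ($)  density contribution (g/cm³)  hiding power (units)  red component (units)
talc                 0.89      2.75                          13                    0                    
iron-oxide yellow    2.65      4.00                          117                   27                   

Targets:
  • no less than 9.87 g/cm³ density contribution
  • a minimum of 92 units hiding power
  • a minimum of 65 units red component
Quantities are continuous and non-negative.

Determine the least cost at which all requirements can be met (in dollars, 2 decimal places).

$6.46

Set it up as a linear program. Let x1 = kg of talc, x2 = kg of iron-oxide yellow.
min 0.89x1 + 2.65x2 s.t.:
  2.75x1 + 4x2 ≥ 9.87   (density contribution)
  13x1 + 117x2 ≥ 92   (hiding power)
  27x2 ≥ 65   (red component)
  x1, x2 ≥ 0.
Both inputs are positive at the optimum. The density contribution and red component requirements are met with equality.
Solving gives x1 = 0.08741, x2 = 2.407.
Hence cost = 0.89·0.08741 + 2.65·2.407 = $6.4563.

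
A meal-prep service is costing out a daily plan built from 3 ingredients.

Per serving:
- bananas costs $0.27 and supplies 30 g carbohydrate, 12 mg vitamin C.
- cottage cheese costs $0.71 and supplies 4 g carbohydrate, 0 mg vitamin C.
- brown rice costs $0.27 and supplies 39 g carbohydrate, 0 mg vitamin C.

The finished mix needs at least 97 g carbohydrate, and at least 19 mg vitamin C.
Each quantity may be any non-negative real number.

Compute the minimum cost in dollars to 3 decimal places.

Treat it as an LP. Let x1 = servings of bananas, x2 = servings of cottage cheese, x3 = servings of brown rice.
Minimise 0.27x1 + 0.71x2 + 0.27x3 s.t.:
  30x1 + 4x2 + 39x3 ≥ 97   (carbohydrate)
  12x1 ≥ 19   (vitamin C)
  x1, x2, x3 ≥ 0.
The cheapest feasible vertex uses only bananas, brown rice; cottage cheese is not used. Binding constraints: carbohydrate and vitamin C.
Optimal quantities: bananas = 1.583 servings, brown rice = 1.269 servings.
Total cost: 0.27·1.583 + 0.27·1.269 = 0.77004.

$0.770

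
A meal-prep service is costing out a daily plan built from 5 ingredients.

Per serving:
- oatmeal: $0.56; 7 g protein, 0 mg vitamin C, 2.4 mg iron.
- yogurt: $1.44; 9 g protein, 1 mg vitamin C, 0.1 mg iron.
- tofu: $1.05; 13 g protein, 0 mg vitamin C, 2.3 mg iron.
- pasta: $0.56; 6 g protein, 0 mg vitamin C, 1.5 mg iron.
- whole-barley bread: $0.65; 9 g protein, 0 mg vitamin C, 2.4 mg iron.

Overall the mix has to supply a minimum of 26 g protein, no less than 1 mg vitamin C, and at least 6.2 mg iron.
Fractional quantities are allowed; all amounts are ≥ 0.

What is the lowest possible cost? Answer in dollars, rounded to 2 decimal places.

$2.86

This is a linear program. Let x1 = servings of oatmeal, x2 = servings of yogurt, x3 = servings of tofu, x4 = servings of pasta, x5 = servings of whole-barley bread.
min 0.56x1 + 1.44x2 + 1.05x3 + 0.56x4 + 0.65x5 subject to:
  7x1 + 9x2 + 13x3 + 6x4 + 9x5 ≥ 26   (protein)
  1x2 ≥ 1   (vitamin C)
  2.4x1 + 0.1x2 + 2.3x3 + 1.5x4 + 2.4x5 ≥ 6.2   (iron)
  x1, x2, x3, x4, x5 ≥ 0.
The minimum-cost mix takes nothing from tofu, pasta, whole-barley bread — only oatmeal, yogurt. There the vitamin C and iron constraints are tight.
Optimal quantities: oatmeal = 2.542 servings, yogurt = 1 serving.
Objective = 0.56·2.542 + 1.44·1 = 2.8635.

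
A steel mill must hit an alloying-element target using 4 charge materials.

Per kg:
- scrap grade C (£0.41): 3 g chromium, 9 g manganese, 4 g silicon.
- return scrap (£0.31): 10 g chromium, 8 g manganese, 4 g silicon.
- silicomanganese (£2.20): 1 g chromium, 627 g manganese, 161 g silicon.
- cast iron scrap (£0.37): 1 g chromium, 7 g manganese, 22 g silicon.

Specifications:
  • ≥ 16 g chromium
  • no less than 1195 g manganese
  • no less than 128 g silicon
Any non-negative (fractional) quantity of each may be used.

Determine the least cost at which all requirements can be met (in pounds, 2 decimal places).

Let x1 = kg of scrap grade C, x2 = kg of return scrap, x3 = kg of silicomanganese, x4 = kg of cast iron scrap.
Minimise 0.41x1 + 0.31x2 + 2.2x3 + 0.37x4 s.t.:
  3x1 + 10x2 + 1x3 + 1x4 ≥ 16   (chromium)
  9x1 + 8x2 + 627x3 + 7x4 ≥ 1195   (manganese)
  4x1 + 4x2 + 161x3 + 22x4 ≥ 128   (silicon)
  x1, x2, x3, x4 ≥ 0.
The cheapest feasible vertex uses only return scrap, silicomanganese; scrap grade C, cast iron scrap are not used. The chromium and manganese requirements are met with equality.
Solving gives x2 = 1.411, x3 = 1.888.
Total cost: 0.31·1.411 + 2.2·1.888 = 4.5910.

£4.59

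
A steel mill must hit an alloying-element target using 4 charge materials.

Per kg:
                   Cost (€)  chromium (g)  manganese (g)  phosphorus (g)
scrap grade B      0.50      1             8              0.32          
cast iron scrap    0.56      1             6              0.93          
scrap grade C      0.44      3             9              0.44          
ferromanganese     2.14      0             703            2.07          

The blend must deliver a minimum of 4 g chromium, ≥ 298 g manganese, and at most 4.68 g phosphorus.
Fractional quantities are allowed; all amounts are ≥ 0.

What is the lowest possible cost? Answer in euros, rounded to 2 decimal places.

Treat it as an LP. Let x1 = kg of scrap grade B, x2 = kg of cast iron scrap, x3 = kg of scrap grade C, x4 = kg of ferromanganese.
Minimize 0.5x1 + 0.56x2 + 0.44x3 + 2.14x4 s.t.:
  1x1 + 1x2 + 3x3 ≥ 4   (chromium)
  8x1 + 6x2 + 9x3 + 703x4 ≥ 298   (manganese)
  0.32x1 + 0.93x2 + 0.44x3 + 2.07x4 ≤ 4.68   (phosphorus)
  x1, x2, x3, x4 ≥ 0.
The cheapest feasible vertex uses only scrap grade C, ferromanganese; scrap grade B, cast iron scrap are not used. There the chromium and manganese constraints are tight.
So scrap grade C = 1.333 kg, ferromanganese = 0.4068 kg.
Hence cost = 0.44·1.333 + 2.14·0.4068 = €1.4571.

€1.46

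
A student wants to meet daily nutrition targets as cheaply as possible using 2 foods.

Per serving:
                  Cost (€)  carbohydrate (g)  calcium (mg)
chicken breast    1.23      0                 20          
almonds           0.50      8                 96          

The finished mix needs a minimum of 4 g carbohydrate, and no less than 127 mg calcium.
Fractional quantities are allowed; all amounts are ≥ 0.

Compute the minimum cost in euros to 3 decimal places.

Let x1 = servings of chicken breast, x2 = servings of almonds.
min 1.23x1 + 0.5x2 subject to:
  8x2 ≥ 4   (carbohydrate)
  20x1 + 96x2 ≥ 127   (calcium)
  x1, x2 ≥ 0.
The cheapest feasible vertex uses only almonds; chicken breast is not used. There the calcium constraint is tight.
That vertex is x2 = 1.3229.
Objective = 0.5·1.3229 = 0.66145.

€0.661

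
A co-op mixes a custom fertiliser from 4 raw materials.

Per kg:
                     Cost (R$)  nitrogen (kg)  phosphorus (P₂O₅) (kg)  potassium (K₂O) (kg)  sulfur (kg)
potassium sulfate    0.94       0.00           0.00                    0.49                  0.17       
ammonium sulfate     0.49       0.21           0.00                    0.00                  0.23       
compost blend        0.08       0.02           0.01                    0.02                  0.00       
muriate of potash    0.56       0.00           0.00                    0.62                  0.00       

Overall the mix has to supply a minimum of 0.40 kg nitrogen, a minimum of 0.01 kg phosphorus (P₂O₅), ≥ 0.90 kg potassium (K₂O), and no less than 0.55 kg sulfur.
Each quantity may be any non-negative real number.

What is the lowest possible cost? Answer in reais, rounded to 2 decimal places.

Set it up as a linear program. Let x1 = kg of potassium sulfate, x2 = kg of ammonium sulfate, x3 = kg of compost blend, x4 = kg of muriate of potash.
min 0.94x1 + 0.49x2 + 0.08x3 + 0.56x4 subject to:
  0.21x2 + 0.02x3 ≥ 0.4   (nitrogen)
  0.01x3 ≥ 0.01   (phosphorus (P₂O₅))
  0.49x1 + 0.02x3 + 0.62x4 ≥ 0.9   (potassium (K₂O))
  0.17x1 + 0.23x2 ≥ 0.55   (sulfur)
  x1, x2, x3, x4 ≥ 0.
At the optimum only ammonium sulfate, compost blend, muriate of potash are positive (potassium sulfate = 0). The phosphorus (P₂O₅), potassium (K₂O), sulfur requirements are met with equality.
Solving gives x2 = 2.391, x3 = 1, x4 = 1.419.
Total cost: 0.49·2.391 + 0.08·1 + 0.56·1.419 = 2.0462.

R$2.05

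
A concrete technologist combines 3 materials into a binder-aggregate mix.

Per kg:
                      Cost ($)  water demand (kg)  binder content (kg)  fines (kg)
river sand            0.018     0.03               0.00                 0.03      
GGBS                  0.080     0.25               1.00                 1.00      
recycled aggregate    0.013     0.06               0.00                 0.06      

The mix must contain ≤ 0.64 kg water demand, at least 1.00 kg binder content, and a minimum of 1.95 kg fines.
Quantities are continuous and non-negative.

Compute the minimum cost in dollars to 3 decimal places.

Set it up as a linear program. Let x1 = kg of river sand, x2 = kg of GGBS, x3 = kg of recycled aggregate.
min 0.018x1 + 0.08x2 + 0.013x3 with:
  0.03x1 + 0.25x2 + 0.06x3 ≤ 0.64   (water demand)
  1x2 ≥ 1   (binder content)
  0.03x1 + 1x2 + 0.06x3 ≥ 1.95   (fines)
  x1, x2, x3 ≥ 0.
The optimal basis is {GGBS}; river sand, recycled aggregate drop out. There the fines constraint is tight.
So GGBS = 1.95 kg.
Cost = 0.08·1.95 = 0.15600.

$0.156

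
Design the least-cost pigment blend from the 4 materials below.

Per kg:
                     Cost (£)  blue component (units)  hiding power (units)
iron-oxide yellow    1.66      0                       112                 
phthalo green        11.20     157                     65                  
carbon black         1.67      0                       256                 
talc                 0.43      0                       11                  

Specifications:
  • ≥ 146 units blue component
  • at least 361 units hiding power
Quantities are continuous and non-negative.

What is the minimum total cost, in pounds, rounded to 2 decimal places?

£12.38

Treat it as an LP. Let x1 = kg of iron-oxide yellow, x2 = kg of phthalo green, x3 = kg of carbon black, x4 = kg of talc.
Minimize 1.66x1 + 11.2x2 + 1.67x3 + 0.43x4 subject to:
  157x2 ≥ 146   (blue component)
  112x1 + 65x2 + 256x3 + 11x4 ≥ 361   (hiding power)
  x1, x2, x3, x4 ≥ 0.
At the optimum only phthalo green, carbon black are positive (iron-oxide yellow, talc = 0). Binding constraints: blue component and hiding power.
Optimal quantities: phthalo green = 0.9299 kg, carbon black = 1.174 kg.
Hence cost = 11.2·0.9299 + 1.67·1.174 = £12.3755.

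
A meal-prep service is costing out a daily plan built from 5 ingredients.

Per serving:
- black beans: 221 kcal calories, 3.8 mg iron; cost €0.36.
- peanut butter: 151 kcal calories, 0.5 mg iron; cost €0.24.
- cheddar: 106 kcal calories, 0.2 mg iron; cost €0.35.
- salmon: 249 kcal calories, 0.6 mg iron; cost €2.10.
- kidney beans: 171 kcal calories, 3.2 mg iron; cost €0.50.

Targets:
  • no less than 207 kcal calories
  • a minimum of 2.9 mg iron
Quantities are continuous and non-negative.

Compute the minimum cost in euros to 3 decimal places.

Set it up as a linear program. Let x1 = servings of black beans, x2 = servings of peanut butter, x3 = servings of cheddar, x4 = servings of salmon, x5 = servings of kidney beans.
Minimize 0.36x1 + 0.24x2 + 0.35x3 + 2.1x4 + 0.5x5 subject to:
  221x1 + 151x2 + 106x3 + 249x4 + 171x5 ≥ 207   (calories)
  3.8x1 + 0.5x2 + 0.2x3 + 0.6x4 + 3.2x5 ≥ 2.9   (iron)
  x1, x2, x3, x4, x5 ≥ 0.
At the optimum only black beans, peanut butter are positive (cheddar, salmon, kidney beans = 0). There the calories and iron constraints are tight.
Solving gives x1 = 0.7218, x2 = 0.3145.
Total cost: 0.36·0.7218 + 0.24·0.3145 = 0.33533.

€0.335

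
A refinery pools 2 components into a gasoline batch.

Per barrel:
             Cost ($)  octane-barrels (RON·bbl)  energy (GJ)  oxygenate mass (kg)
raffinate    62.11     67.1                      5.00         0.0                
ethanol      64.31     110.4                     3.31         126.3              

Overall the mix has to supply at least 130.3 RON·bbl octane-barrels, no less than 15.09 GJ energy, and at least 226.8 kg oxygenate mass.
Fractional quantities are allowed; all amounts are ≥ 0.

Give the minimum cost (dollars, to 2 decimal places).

$229.10

Set it up as a linear program. Let x1 = barrels of raffinate, x2 = barrels of ethanol.
Minimize 62.11x1 + 64.31x2 with:
  67.1x1 + 110.4x2 ≥ 130.3   (octane-barrels)
  5x1 + 3.31x2 ≥ 15.09   (energy)
  126.3x2 ≥ 226.8   (oxygenate mass)
  x1, x2 ≥ 0.
Both inputs are positive at the optimum. Binding constraints: energy and oxygenate mass.
Optimal quantities: raffinate = 1.829 barrels, ethanol = 1.796 barrels.
Cost = 62.11·1.829 + 64.31·1.796 = 229.1000.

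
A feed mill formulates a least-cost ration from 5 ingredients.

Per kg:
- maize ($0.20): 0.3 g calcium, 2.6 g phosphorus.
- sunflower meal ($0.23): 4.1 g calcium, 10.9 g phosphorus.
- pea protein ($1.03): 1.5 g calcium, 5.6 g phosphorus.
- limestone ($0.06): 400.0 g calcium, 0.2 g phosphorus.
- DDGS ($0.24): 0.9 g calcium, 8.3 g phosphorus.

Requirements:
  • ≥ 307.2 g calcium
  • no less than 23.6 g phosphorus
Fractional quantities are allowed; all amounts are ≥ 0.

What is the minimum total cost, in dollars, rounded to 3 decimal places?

Set it up as a linear program. Let x1 = kg of maize, x2 = kg of sunflower meal, x3 = kg of pea protein, x4 = kg of limestone, x5 = kg of DDGS.
Minimise 0.2x1 + 0.23x2 + 1.03x3 + 0.06x4 + 0.24x5 with:
  0.3x1 + 4.1x2 + 1.5x3 + 400x4 + 0.9x5 ≥ 307.2   (calcium)
  2.6x1 + 10.9x2 + 5.6x3 + 0.2x4 + 8.3x5 ≥ 23.6   (phosphorus)
  x1, x2, x3, x4, x5 ≥ 0.
The minimum-cost mix takes nothing from maize, pea protein, DDGS — only sunflower meal, limestone. The calcium and phosphorus requirements are met with equality.
Optimal quantities: sunflower meal = 2.1515 kg, limestone = 0.74595 kg.
Objective = 0.23·2.1515 + 0.06·0.74595 = 0.53960.

$0.540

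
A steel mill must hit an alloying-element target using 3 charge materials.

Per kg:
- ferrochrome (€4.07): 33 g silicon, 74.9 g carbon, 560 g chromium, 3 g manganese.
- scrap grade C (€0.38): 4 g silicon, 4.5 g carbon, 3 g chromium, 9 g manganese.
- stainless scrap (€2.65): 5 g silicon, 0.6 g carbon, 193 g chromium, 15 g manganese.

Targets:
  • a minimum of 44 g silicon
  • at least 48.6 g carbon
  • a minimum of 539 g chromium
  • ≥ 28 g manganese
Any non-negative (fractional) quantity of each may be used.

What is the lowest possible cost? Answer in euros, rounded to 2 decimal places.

€5.06

Let x1 = kg of ferrochrome, x2 = kg of scrap grade C, x3 = kg of stainless scrap.
Minimize 4.07x1 + 0.38x2 + 2.65x3 s.t.:
  33x1 + 4x2 + 5x3 ≥ 44   (silicon)
  74.9x1 + 4.5x2 + 0.6x3 ≥ 48.6   (carbon)
  560x1 + 3x2 + 193x3 ≥ 539   (chromium)
  3x1 + 9x2 + 15x3 ≥ 28   (manganese)
  x1, x2, x3 ≥ 0.
The minimum-cost mix takes nothing from stainless scrap — only ferrochrome, scrap grade C. There the silicon and chromium constraints are tight.
Solving gives x1 = 0.9454, x2 = 3.201.
Cost = 4.07·0.9454 + 0.38·3.201 = 5.0642.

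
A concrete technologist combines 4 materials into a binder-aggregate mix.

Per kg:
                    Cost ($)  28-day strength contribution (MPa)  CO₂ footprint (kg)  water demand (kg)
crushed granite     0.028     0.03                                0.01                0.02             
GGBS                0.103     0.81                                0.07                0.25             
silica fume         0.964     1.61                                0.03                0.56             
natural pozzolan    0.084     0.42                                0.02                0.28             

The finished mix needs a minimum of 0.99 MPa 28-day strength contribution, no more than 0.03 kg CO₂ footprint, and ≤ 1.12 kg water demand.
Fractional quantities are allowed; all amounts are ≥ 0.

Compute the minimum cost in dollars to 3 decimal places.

Let x1 = kg of crushed granite, x2 = kg of GGBS, x3 = kg of silica fume, x4 = kg of natural pozzolan.
Minimize 0.028x1 + 0.103x2 + 0.964x3 + 0.084x4 s.t.:
  0.03x1 + 0.81x2 + 1.61x3 + 0.42x4 ≥ 0.99   (28-day strength contribution)
  0.01x1 + 0.07x2 + 0.03x3 + 0.02x4 ≤ 0.03   (CO₂ footprint)
  0.02x1 + 0.25x2 + 0.56x3 + 0.28x4 ≤ 1.12   (water demand)
  x1, x2, x3, x4 ≥ 0.
The minimum-cost mix takes nothing from crushed granite, GGBS — only silica fume, natural pozzolan. Binding constraints: 28-day strength contribution and CO₂ footprint.
So silica fume = 0.3673 kg, natural pozzolan = 0.949 kg.
Hence cost = 0.964·0.3673 + 0.084·0.949 = $0.43379.

$0.434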